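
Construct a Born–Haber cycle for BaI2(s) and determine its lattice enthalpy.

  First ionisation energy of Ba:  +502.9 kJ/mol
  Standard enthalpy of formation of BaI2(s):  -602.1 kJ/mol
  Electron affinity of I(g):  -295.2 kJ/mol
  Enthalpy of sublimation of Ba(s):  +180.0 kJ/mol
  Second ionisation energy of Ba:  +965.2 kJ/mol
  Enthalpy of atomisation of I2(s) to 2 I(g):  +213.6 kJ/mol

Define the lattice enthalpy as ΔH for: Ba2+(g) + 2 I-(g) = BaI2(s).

U = -1873.4 kJ/mol

ΔHf° = 1·ΔHsub + 1·(ΣIE) + 1·D(I2) + 2·EA + U
-602.1 = 1·(+180.0) + 1·(+1468.1) + 1·(+213.6) + 2·(-295.2) + U
U = -602.1 − (+1271.3) = -1873.4 kJ/mol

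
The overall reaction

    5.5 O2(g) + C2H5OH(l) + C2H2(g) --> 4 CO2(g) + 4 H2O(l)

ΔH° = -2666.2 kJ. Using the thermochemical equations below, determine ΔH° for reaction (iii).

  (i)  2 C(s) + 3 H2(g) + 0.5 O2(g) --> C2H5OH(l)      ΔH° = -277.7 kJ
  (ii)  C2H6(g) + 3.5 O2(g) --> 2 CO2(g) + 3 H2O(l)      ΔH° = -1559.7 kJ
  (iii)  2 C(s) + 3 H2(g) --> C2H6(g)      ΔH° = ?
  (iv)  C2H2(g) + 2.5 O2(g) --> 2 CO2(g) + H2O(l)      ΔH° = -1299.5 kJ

(i) reversed (reverse to put C2H5OH(l) on the reactant side): +277.7 kJ
(ii) as written: -1559.7 kJ
(iii) as written: contributes x
(iv) as written (C2H2(g) already on the reactant side): -1299.5 kJ
-2666.2 = (+277.7) + (-1559.7) + (-1299.5) + x
x = (-2666.2 − (-2581.5)) / (1) = -84.7 kJ

ΔH° = -84.7 kJ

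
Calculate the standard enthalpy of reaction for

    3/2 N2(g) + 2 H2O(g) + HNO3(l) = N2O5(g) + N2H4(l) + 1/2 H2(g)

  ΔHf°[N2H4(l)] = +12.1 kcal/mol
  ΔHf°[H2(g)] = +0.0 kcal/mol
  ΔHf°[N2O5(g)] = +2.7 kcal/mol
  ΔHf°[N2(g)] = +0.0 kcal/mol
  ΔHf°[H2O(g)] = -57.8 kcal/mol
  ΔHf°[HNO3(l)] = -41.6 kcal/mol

ΔH_rxn = 172.0 kcal/mol

ΔH°rxn = Σ nΔHf°(products) − Σ nΔHf°(reactants).
Products: 1·(+2.7) + 1·(+12.1) + 1/2·(+0.0) = +14.8
Reactants: 3/2·(+0.0) + 2·(-57.8) + 1·(-41.6) = -157.2
ΔH_rxn = (+14.8) − (-157.2) = 172.0 kcal/mol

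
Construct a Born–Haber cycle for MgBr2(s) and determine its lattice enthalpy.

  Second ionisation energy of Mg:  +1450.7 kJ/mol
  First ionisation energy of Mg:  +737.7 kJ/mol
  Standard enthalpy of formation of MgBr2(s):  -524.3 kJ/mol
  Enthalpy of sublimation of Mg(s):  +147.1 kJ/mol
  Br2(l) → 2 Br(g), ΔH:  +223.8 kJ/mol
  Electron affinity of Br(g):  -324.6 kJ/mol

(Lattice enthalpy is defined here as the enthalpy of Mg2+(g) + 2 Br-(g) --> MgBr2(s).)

U = -2434.4 kJ/mol

ΔHf° = 1·ΔHsub + 1·(ΣIE) + 1·D(Br2) + 2·EA + U
-524.3 = 1·(+147.1) + 1·(+2188.4) + 1·(+223.8) + 2·(-324.6) + U
U = -524.3 − (+1910.1) = -2434.4 kJ/mol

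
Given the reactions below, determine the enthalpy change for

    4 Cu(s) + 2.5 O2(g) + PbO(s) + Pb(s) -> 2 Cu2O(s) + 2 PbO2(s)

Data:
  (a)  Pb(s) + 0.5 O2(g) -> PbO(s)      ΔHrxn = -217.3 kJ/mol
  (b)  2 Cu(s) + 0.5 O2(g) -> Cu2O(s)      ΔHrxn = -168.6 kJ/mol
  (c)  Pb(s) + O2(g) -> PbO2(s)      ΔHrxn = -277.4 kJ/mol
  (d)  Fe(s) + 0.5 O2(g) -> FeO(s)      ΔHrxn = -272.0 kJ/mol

(a) reversed (reverse to put PbO(s) on the reactant side): +217.3 kJ/mol
(b) × 2 (scale by 2 for the 2 Cu2O(s)): (2)·(-168.6) = -337.2 kJ/mol
(c) × 2 (×2 to match 2 PbO2(s) in the target): (2)·(-277.4) = -554.8 kJ/mol
(d): not needed (FeO(s) appears nowhere else).
ΔHrxn = (+217.3) + (-337.2) + (-554.8) = -674.7 kJ/mol

ΔHrxn = -674.7 kJ/mol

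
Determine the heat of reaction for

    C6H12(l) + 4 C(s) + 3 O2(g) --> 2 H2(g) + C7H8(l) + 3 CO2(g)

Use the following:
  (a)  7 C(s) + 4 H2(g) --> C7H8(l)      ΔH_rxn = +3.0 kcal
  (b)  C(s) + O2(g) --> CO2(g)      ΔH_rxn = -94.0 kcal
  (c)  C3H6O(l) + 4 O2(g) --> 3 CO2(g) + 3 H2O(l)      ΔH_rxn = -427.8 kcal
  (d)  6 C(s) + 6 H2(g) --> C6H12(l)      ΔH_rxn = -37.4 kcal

ΔH_rxn = -241.6 kcal

(a) as written: +3.0 kcal
(b) × 3: (3)·(-94.0) = -282.0 kcal
(c): not needed.
(d) reversed: +37.4 kcal
ΔH_rxn = (+3.0) + (-282.0) + (+37.4) = -241.6 kcal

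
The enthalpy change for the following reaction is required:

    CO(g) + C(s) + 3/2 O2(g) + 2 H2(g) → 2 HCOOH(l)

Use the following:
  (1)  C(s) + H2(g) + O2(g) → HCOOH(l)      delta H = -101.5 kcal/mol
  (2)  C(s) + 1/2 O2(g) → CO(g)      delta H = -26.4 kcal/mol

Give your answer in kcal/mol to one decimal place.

delta H = -176.6 kcal/mol

(1) × 2: (2)·(-101.5) = -203.0 kcal/mol
(2) reversed: +26.4 kcal/mol
Since enthalpy is a state function, delta H = (-203.0) + (+26.4) = -176.6 kcal/mol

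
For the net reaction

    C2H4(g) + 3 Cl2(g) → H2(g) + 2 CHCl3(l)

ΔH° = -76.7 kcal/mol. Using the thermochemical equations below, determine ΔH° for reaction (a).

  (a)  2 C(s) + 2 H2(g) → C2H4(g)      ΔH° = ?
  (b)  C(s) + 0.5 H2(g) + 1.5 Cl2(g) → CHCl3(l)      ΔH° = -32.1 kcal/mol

ΔH° = 12.5 kcal/mol

(a) reversed: contributes −x
(b) × 2: (2)·(-32.1) = -64.2 kcal/mol
-76.7 = (-64.2) − x
x = (-76.7 − (-64.2)) / (-1) = 12.5 kcal/mol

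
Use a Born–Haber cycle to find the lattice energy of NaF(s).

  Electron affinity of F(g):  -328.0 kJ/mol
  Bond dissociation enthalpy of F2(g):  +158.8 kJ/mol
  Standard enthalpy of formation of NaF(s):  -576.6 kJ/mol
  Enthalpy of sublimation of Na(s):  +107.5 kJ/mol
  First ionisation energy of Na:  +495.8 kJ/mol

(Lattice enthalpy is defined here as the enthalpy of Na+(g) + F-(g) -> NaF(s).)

U = -931.3 kJ/mol

ΔHf° = 1·ΔHsub + 1·(ΣIE) + 1/2·D(F2) + 1·EA + U
-576.6 = 1·(+107.5) + 1·(+495.8) + 1/2·(+158.8) + 1·(-328.0) + U
U = -576.6 − (+354.7) = -931.3 kJ/mol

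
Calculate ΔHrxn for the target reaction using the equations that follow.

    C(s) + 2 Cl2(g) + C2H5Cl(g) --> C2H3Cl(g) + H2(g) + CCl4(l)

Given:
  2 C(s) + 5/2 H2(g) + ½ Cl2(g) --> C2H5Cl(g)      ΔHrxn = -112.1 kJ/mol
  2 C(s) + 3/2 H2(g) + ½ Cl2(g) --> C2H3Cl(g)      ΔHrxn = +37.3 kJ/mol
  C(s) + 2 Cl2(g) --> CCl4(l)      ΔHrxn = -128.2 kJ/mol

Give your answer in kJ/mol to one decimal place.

equation 1 reversed: +112.1 kJ/mol
equation 2 as written: +37.3 kJ/mol
equation 3 as written: -128.2 kJ/mol
Since enthalpy is a state function, ΔHrxn = (+112.1) + (+37.3) + (-128.2) = 21.2 kJ/mol

ΔHrxn = 21.2 kJ/mol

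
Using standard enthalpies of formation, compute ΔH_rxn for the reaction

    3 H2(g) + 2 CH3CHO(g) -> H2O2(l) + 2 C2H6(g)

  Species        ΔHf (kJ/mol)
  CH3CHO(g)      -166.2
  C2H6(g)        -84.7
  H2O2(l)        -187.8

ΔH_rxn = -24.8 kJ/mol

Products: 1·(-187.8) + 2·(-84.7) = -357.2
Reactants: 3·(+0.0) + 2·(-166.2) = -332.4
ΔH_rxn = (-357.2) − (-332.4) = -24.8 kJ/mol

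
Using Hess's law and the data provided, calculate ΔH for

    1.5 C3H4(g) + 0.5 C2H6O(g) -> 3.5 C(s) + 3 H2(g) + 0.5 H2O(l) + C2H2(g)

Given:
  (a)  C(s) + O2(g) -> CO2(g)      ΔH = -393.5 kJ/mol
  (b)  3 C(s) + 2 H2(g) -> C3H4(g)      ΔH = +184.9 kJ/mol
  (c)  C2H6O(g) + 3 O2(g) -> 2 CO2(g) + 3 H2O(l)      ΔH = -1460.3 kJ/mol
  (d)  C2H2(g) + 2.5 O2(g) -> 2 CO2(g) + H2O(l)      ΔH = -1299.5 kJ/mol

(a) as written: -393.5 kJ/mol
(b) reversed and × 3/2: (-3/2)·(+184.9) = -277.35 kJ/mol
(c) × 1/2: (1/2)·(-1460.3) = -730.15 kJ/mol
(d) reversed: +1299.5 kJ/mol
ΔH = (1)·(-393.5) + (-3/2)·(+184.9) + (1/2)·(-1460.3) + (-1)·(-1299.5) = -101.5 kJ/mol

ΔH = -101.5 kJ/mol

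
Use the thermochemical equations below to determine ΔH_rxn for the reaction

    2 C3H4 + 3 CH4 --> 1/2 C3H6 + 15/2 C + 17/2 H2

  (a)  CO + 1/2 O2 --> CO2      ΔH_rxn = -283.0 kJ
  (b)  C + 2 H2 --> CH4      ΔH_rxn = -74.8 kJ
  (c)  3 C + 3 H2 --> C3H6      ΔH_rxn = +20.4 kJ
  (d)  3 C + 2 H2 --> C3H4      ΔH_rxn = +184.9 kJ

ΔH_rxn = -135.2 kJ

(a): not needed (CO appears nowhere else).
(b) reversed and × 3 (reverse to put CH4 on the reactant side; ×3 to match 3 CH4 in the target): (-3)·(-74.8) = +224.4 kJ
(c) × 1/2 (×1/2 to match 1/2 C3H6 in the target): (1/2)·(+20.4) = +10.2 kJ
(d) reversed and × 2 (reverse to put C3H4 on the reactant side; scale by 2 for the 2 C3H4): (-2)·(+184.9) = -369.8 kJ
ΔH_rxn = (-3)·(-74.8) + (1/2)·(+20.4) + (-2)·(+184.9) = -135.2 kJ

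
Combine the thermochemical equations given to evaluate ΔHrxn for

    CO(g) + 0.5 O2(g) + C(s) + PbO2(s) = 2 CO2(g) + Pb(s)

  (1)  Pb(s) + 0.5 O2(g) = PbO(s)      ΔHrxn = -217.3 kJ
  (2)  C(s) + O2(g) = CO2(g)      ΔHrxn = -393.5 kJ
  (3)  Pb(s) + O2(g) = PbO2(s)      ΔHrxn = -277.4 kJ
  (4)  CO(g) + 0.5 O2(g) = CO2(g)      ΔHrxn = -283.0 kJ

ΔHrxn = -399.1 kJ

(1): not needed.
(2) as written: -393.5 kJ
(3) reversed: +277.4 kJ
(4) as written: -283.0 kJ
Since enthalpy is a state function, ΔHrxn = (1)·(-393.5) + (-1)·(-277.4) + (1)·(-283.0) = -399.1 kJ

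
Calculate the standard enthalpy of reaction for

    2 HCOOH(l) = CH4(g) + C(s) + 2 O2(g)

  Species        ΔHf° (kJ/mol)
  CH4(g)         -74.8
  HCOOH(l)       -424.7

ΔH° = 774.6 kJ/mol

Products: 1·(-74.8) + 1·(+0.0) + 2·(+0.0) = -74.8
Reactants: 2·(-424.7) = -849.4
ΔH° = (-74.8) − (-849.4) = 774.6 kJ/mol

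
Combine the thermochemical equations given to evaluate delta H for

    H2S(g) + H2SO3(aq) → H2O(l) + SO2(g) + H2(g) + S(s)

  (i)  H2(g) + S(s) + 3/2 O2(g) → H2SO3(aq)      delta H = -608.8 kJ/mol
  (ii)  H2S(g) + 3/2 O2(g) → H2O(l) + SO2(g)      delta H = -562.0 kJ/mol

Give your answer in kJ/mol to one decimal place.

delta H = 46.8 kJ/mol

(i) reversed (reverse to put H2SO3(aq) on the reactant side): +608.8 kJ/mol
(ii) as written (H2S(g) already on the reactant side): -562.0 kJ/mol
Since enthalpy is a state function, delta H = (+608.8) + (-562.0) = 46.8 kJ/mol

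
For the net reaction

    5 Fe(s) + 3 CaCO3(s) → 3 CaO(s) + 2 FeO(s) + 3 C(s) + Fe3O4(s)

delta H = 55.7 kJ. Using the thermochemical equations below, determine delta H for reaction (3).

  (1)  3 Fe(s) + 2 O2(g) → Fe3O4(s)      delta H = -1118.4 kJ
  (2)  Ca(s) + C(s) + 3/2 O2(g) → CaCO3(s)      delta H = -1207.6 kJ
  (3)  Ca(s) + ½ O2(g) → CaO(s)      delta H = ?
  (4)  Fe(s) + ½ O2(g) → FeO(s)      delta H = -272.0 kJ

delta H = -634.9 kJ

(1) as written (Fe3O4(s) already on the product side): -1118.4 kJ
(2) reversed and × 3 (reverse to put CaCO3(s) on the reactant side; scale by 3 for the 3 CaCO3(s)): (-3)·(-1207.6) = +3622.8 kJ
(3) × 3 (scale by 3 for the 3 CaO(s)): contributes 3·x
(4) × 2 (scale by 2 for the 2 FeO(s)): (2)·(-272.0) = -544.0 kJ
+55.7 = (-1118.4) + (+3622.8) + (-544.0) + 3·x
x = (+55.7 − (+1960.4)) / (3) = -634.9 kJ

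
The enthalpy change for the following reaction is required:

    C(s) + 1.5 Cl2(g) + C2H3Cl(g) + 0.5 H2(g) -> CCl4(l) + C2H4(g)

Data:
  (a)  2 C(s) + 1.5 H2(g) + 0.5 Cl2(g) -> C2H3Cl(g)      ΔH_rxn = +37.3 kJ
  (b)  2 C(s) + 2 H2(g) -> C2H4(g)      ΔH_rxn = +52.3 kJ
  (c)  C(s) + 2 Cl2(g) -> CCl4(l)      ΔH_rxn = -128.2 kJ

ΔH_rxn = -113.2 kJ

(a) reversed (C2H3Cl(g) must end up as a reactant): -37.3 kJ
(b) as written (C2H4(g) already on the product side): +52.3 kJ
(c) as written (CCl4(l) already on the product side): -128.2 kJ
ΔH_rxn = (-37.3) + (+52.3) + (-128.2) = -113.2 kJ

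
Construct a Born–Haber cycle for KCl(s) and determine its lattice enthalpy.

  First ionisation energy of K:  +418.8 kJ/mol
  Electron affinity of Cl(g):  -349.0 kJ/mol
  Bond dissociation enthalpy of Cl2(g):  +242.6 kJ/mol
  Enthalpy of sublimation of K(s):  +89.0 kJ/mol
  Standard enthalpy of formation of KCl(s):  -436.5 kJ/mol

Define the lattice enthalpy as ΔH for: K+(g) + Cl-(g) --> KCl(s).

U = -716.6 kJ/mol

ΔHf° = 1·ΔHsub + 1·(ΣIE) + 1/2·D(Cl2) + 1·EA + U
-436.5 = 1·(+89.0) + 1·(+418.8) + 1/2·(+242.6) + 1·(-349.0) + U
U = -436.5 − (+280.1) = -716.6 kJ/mol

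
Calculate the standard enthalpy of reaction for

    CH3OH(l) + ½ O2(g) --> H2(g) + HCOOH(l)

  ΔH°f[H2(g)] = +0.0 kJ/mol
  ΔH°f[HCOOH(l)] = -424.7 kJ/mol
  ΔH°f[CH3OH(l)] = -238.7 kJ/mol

ΔHrxn = -186.0 kJ/mol

Products: 1·(+0.0) + 1·(-424.7) = -424.7
Reactants: 1·(-238.7) + 1/2·(+0.0) = -238.7
ΔHrxn = (-424.7) − (-238.7) = -186.0 kJ/mol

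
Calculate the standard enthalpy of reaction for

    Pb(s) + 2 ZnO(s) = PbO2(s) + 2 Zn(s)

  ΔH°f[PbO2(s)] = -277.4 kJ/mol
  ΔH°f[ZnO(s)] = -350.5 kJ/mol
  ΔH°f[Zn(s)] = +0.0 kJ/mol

Products: 1·(-277.4) + 2·(+0.0) = -277.4
Reactants: 1·(+0.0) + 2·(-350.5) = -701.0
ΔH_rxn = (-277.4) − (-701.0) = 423.6 kJ/mol

ΔH_rxn = 423.6 kJ/mol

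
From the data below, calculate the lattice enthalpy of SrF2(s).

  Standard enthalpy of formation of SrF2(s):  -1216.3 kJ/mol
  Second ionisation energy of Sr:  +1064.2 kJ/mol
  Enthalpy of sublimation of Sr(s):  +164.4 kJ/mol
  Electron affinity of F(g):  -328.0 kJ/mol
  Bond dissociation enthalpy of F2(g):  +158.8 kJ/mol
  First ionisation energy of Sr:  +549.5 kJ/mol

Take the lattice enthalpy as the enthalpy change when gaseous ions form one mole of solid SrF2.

U = -2497.2 kJ/mol

ΔHf° = 1·ΔHsub + 1·(ΣIE) + 1·D(F2) + 2·EA + U
-1216.3 = 1·(+164.4) + 1·(+1613.7) + 1·(+158.8) + 2·(-328.0) + U
U = -1216.3 − (+1280.9) = -2497.2 kJ/mol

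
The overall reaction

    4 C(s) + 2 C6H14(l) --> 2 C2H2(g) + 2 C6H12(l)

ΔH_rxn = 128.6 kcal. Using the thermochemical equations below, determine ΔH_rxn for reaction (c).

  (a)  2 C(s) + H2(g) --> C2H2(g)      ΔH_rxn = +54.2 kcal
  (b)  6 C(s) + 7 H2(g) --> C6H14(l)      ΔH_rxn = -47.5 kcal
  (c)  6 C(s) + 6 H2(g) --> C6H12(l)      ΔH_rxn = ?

ΔH_rxn = -37.4 kcal

(a) × 2: (2)·(+54.2) = +108.4 kcal
(b) reversed and × 2: (-2)·(-47.5) = +95.0 kcal
(c) × 2: contributes 2·x
+128.6 = (+108.4) + (+95.0) + 2·x
x = (+128.6 − (+203.4)) / (2) = -37.4 kcal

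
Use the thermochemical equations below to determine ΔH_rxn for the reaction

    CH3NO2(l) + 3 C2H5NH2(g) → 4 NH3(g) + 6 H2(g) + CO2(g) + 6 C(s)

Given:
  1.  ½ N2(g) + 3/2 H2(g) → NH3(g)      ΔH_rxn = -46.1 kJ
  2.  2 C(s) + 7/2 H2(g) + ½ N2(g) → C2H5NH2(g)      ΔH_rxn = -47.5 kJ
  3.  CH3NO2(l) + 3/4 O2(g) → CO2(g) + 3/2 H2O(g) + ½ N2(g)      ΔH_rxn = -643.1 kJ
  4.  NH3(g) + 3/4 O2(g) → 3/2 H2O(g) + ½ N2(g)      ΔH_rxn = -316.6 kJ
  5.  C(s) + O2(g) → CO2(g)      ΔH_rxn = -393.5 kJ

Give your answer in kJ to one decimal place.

ΔH_rxn = -322.3 kJ

eq. 1 × 3: (3)·(-46.1) = -138.3 kJ
eq. 2 reversed and × 3 (reverse to put C2H5NH2(g) on the reactant side; scale by 3 for the 3 C2H5NH2(g)): (-3)·(-47.5) = +142.5 kJ
eq. 3 as written (CH3NO2(l) already on the reactant side): -643.1 kJ
eq. 4 reversed: +316.6 kJ
eq. 5: not needed.
Summing the manipulated equations, ΔH_rxn = (3)·(-46.1) + (-3)·(-47.5) + (1)·(-643.1) + (-1)·(-316.6) = -322.3 kJ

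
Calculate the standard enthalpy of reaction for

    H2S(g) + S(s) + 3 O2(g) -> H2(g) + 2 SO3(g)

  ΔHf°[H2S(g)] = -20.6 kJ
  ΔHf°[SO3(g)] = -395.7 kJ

Products: 1·(+0.0) + 2·(-395.7) = -791.4
Reactants: 1·(-20.6) + 1·(+0.0) + 3·(+0.0) = -20.6
ΔHrxn = (-791.4) − (-20.6) = -770.8 kJ

ΔHrxn = -770.8 kJ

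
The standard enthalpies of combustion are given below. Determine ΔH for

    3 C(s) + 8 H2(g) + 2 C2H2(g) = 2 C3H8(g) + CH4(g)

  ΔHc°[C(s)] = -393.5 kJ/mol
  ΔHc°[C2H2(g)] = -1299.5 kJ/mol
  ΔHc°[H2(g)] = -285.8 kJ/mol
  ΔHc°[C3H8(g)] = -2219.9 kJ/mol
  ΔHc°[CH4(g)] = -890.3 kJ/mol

ΔH = -735.8 kJ/mol

With combustion enthalpies, reactants minus products:
= [3·(-393.5) + 8·(-285.8) + 2·(-1299.5)] − [2·(-2219.9) + 1·(-890.3)]
= -735.8 kJ/mol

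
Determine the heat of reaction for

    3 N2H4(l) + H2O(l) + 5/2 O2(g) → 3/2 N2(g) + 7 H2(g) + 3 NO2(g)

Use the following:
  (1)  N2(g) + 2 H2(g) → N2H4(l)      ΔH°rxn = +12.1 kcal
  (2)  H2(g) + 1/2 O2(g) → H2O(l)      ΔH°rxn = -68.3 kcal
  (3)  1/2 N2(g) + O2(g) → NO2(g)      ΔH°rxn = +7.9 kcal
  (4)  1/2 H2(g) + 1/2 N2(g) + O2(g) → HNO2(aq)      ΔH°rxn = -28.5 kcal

(1) reversed and × 3 (N2H4(l) must end up as a reactant; scale by 3 for the 3 N2H4(l)): (-3)·(+12.1) = -36.3 kcal
(2) reversed (reverse to put H2O(l) on the reactant side): +68.3 kcal
(3) × 3 (×3 to match 3 NO2(g) in the target): (3)·(+7.9) = +23.7 kcal
(4): not needed (HNO2(aq) appears nowhere else).
ΔH°rxn = (-3)·(+12.1) + (-1)·(-68.3) + (3)·(+7.9) = 55.7 kcal

ΔH°rxn = 55.7 kcal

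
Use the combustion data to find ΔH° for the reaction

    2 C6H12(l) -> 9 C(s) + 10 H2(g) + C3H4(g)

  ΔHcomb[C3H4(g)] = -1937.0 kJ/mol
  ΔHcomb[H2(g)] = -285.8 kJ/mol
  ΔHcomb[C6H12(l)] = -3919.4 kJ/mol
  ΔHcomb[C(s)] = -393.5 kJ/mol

Using ΔH = Σ nΔHc°(reactants) − Σ nΔHc°(products):
= [2·(-3919.4)] − [9·(-393.5) + 10·(-285.8) + 1·(-1937.0)]
= 497.7 kJ/mol

ΔH° = 497.7 kJ/mol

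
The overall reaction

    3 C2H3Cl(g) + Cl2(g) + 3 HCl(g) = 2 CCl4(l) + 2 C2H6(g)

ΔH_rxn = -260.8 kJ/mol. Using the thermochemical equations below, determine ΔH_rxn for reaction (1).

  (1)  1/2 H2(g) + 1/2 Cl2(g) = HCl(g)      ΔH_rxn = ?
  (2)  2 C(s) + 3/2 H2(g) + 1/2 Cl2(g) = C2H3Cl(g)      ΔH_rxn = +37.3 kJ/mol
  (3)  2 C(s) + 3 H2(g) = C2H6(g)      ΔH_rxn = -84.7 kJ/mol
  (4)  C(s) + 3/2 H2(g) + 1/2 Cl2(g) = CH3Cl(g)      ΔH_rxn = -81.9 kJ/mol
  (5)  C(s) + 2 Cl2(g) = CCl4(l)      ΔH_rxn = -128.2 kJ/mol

(1) reversed and × 3 (HCl(g) must end up as a reactant; scale by 3 for the 3 HCl(g)): contributes −3·x
(2) reversed and × 3 (C2H3Cl(g) must end up as a reactant; ×3 to match 3 C2H3Cl(g) in the target): (-3)·(+37.3) = -111.9 kJ/mol
(3) × 2 (scale by 2 for the 2 C2H6(g)): (2)·(-84.7) = -169.4 kJ/mol
(4): not needed (CH3Cl(g) appears nowhere else).
(5) × 2 (×2 to match 2 CCl4(l) in the target): (2)·(-128.2) = -256.4 kJ/mol
-260.8 = (-111.9) + (-169.4) + (-256.4) − 3·x
x = (-260.8 − (-537.7)) / (-3) = -92.3 kJ/mol

ΔH_rxn = -92.3 kJ/mol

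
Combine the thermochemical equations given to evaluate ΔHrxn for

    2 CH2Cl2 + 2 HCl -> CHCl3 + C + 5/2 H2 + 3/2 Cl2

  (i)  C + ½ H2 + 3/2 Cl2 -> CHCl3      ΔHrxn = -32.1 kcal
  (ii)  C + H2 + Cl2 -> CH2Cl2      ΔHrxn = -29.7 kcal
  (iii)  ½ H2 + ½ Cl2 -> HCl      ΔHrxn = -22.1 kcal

(i) as written (CHCl3 already on the product side): -32.1 kcal
(ii) reversed and × 2 (reverse to put CH2Cl2 on the reactant side; scale by 2 for the 2 CH2Cl2): (-2)·(-29.7) = +59.4 kcal
(iii) reversed and × 2 (reverse to put HCl on the reactant side; scale by 2 for the 2 HCl): (-2)·(-22.1) = +44.2 kcal
ΔHrxn = (-32.1) + (+59.4) + (+44.2) = 71.5 kcal

ΔHrxn = 71.5 kcal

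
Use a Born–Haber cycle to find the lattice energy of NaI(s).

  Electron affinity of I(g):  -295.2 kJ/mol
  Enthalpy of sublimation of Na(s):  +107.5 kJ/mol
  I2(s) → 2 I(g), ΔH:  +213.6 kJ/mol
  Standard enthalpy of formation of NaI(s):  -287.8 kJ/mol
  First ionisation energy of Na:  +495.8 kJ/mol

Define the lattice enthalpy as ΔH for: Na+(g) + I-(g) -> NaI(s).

U = -702.7 kJ/mol

ΔHf° = 1·ΔHsub + 1·(ΣIE) + 1/2·D(I2) + 1·EA + U
-287.8 = 1·(+107.5) + 1·(+495.8) + 1/2·(+213.6) + 1·(-295.2) + U
U = -287.8 − (+414.9) = -702.7 kJ/mol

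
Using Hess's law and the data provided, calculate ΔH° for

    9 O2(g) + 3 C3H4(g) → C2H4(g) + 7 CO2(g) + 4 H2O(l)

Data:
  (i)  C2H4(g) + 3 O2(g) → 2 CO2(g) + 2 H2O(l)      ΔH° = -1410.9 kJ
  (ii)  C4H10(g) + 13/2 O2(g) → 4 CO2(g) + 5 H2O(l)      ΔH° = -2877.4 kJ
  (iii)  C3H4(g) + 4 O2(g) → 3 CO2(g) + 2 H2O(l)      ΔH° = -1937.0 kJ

ΔH° = -4400.1 kJ

(i) reversed: +1410.9 kJ
(ii): not needed.
(iii) × 3: (3)·(-1937.0) = -5811.0 kJ
Combining the equations, ΔH° = (-1)·(-1410.9) + (3)·(-1937.0) = -4400.1 kJ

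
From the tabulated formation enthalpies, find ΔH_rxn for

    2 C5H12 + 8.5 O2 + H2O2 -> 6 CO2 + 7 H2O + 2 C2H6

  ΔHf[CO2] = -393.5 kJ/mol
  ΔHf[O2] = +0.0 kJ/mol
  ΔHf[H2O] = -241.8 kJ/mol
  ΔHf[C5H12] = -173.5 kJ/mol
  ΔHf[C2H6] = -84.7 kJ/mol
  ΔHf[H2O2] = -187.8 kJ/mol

Products: 6·(-393.5) + 7·(-241.8) + 2·(-84.7) = -4223.0
Reactants: 2·(-173.5) + 17/2·(+0.0) + 1·(-187.8) = -534.8
ΔH_rxn = (-4223.0) − (-534.8) = -3688.2 kJ/mol

ΔH_rxn = -3688.2 kJ/mol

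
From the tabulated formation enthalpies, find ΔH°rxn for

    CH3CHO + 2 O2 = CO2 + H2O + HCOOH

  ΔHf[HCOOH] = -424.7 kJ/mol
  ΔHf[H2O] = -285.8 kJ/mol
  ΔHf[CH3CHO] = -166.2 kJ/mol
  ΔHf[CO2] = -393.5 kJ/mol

ΔH°rxn = Σ nΔHf°(products) − Σ nΔHf°(reactants).
Products: 1·(-393.5) + 1·(-285.8) + 1·(-424.7) = -1104.0
Reactants: 1·(-166.2) + 2·(+0.0) = -166.2
ΔH°rxn = (-1104.0) − (-166.2) = -937.8 kJ/mol

ΔH°rxn = -937.8 kJ/mol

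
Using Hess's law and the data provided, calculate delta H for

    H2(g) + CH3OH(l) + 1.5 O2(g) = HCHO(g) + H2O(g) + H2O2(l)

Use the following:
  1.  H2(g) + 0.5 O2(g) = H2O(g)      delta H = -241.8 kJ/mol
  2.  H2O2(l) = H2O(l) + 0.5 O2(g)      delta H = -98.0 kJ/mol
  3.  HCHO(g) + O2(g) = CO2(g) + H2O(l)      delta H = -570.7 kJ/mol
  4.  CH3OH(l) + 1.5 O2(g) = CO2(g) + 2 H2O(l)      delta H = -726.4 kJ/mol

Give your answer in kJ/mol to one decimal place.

eq. 1 as written: -241.8 kJ/mol
eq. 2 reversed: +98.0 kJ/mol
eq. 3 reversed: +570.7 kJ/mol
eq. 4 as written: -726.4 kJ/mol
By Hess's law, delta H = (-241.8) + (+98.0) + (+570.7) + (-726.4) = -299.5 kJ/mol

delta H = -299.5 kJ/mol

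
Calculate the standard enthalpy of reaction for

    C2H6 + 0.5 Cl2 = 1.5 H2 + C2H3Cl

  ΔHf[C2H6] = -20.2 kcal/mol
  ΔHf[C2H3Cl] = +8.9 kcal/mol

Products: 3/2·(+0.0) + 1·(+8.9) = +8.9
Reactants: 1·(-20.2) + 1/2·(+0.0) = -20.2
ΔHrxn = (+8.9) − (-20.2) = 29.1 kcal/mol

ΔHrxn = 29.1 kcal/mol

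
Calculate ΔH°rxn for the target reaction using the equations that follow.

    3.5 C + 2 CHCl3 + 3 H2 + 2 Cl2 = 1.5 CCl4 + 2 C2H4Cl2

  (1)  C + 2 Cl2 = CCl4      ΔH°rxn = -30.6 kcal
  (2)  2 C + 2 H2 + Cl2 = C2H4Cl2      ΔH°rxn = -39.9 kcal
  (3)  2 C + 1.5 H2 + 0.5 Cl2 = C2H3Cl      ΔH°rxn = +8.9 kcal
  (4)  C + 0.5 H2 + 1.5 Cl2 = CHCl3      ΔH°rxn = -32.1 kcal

(1) × 3/2: (3/2)·(-30.6) = -45.9 kcal
(2) × 2: (2)·(-39.9) = -79.8 kcal
(3): not needed.
(4) reversed and × 2: (-2)·(-32.1) = +64.2 kcal
Summing the manipulated equations, ΔH°rxn = (3/2)·(-30.6) + (2)·(-39.9) + (-2)·(-32.1) = -61.5 kcal

ΔH°rxn = -61.5 kcal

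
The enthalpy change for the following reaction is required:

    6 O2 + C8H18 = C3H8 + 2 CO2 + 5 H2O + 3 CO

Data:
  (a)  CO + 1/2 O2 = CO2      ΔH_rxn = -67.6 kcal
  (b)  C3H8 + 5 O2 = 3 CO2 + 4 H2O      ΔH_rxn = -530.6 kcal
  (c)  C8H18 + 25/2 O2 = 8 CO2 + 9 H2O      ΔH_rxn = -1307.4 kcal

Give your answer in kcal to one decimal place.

(a) reversed and × 3 (reverse to put CO on the product side; ×3 to match 3 CO in the target): (-3)·(-67.6) = +202.8 kcal
(b) reversed (C3H8 must end up as a product): +530.6 kcal
(c) as written (C8H18 already on the reactant side): -1307.4 kcal
By Hess's law, ΔH_rxn = (-3)·(-67.6) + (-1)·(-530.6) + (1)·(-1307.4) = -574.0 kcal

ΔH_rxn = -574.0 kcal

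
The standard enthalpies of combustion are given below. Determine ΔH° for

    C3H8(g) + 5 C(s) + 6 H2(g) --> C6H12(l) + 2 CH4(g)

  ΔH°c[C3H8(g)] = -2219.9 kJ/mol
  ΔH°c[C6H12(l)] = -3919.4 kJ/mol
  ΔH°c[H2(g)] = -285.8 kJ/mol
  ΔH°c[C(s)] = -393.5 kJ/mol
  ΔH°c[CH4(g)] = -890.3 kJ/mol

Using ΔH = Σ nΔHc°(reactants) − Σ nΔHc°(products):
= [1·(-2219.9) + 5·(-393.5) + 6·(-285.8)] − [1·(-3919.4) + 2·(-890.3)]
= -202.2 kJ/mol

ΔH° = -202.2 kJ/mol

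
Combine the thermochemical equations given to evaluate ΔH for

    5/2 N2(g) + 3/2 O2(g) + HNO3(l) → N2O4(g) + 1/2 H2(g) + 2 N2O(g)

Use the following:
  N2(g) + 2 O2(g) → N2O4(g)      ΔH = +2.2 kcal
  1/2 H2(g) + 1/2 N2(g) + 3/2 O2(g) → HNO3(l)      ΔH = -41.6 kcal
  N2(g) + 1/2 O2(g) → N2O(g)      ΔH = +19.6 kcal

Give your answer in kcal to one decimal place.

equation 1 as written: +2.2 kcal
equation 2 reversed: +41.6 kcal
equation 3 × 2: (2)·(+19.6) = +39.2 kcal
By Hess's law, ΔH = (1)·(+2.2) + (-1)·(-41.6) + (2)·(+19.6) = 83.0 kcal

ΔH = 83.0 kcal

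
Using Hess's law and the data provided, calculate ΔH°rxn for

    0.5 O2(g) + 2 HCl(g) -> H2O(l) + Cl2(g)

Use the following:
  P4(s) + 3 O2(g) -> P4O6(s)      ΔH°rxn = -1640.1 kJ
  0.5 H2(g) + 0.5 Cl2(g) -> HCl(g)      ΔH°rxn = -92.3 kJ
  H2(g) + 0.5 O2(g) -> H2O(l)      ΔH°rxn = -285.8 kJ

equation 1: not needed (P4(s) appears nowhere else).
equation 2 reversed and × 2 (reverse to put HCl(g) on the reactant side; scale by 2 for the 2 HCl(g)): (-2)·(-92.3) = +184.6 kJ
equation 3 as written (H2O(l) already on the product side): -285.8 kJ
Combining the equations, ΔH°rxn = (+184.6) + (-285.8) = -101.2 kJ

ΔH°rxn = -101.2 kJ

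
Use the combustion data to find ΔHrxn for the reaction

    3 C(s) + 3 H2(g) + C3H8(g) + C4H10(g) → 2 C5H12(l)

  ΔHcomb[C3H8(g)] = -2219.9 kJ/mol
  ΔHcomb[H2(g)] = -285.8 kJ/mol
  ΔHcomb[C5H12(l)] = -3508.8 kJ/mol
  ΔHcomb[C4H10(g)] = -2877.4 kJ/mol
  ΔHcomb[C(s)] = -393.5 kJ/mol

Using ΔH = Σ nΔHc°(reactants) − Σ nΔHc°(products):
= [3·(-393.5) + 3·(-285.8) + 1·(-2219.9) + 1·(-2877.4)] − [2·(-3508.8)]
= -117.6 kJ/mol

ΔHrxn = -117.6 kJ/mol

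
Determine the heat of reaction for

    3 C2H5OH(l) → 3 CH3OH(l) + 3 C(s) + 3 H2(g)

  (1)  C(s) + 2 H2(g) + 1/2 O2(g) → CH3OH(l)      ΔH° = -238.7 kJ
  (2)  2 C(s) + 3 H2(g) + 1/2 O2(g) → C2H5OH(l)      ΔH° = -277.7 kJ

(1) × 3: (3)·(-238.7) = -716.1 kJ
(2) reversed and × 3: (-3)·(-277.7) = +833.1 kJ
Summing the manipulated equations, ΔH° = (3)·(-238.7) + (-3)·(-277.7) = 117.0 kJ

ΔH° = 117.0 kJ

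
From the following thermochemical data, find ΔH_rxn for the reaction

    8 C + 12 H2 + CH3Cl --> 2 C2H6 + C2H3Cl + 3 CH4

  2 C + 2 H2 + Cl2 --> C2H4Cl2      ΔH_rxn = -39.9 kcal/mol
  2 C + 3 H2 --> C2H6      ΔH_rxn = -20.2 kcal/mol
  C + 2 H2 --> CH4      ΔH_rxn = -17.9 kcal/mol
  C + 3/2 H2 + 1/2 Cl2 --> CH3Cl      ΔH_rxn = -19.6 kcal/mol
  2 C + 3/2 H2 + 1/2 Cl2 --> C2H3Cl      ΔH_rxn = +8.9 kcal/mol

equation 1: not needed.
equation 2 × 2: (2)·(-20.2) = -40.4 kcal/mol
equation 3 × 3: (3)·(-17.9) = -53.7 kcal/mol
equation 4 reversed: +19.6 kcal/mol
equation 5 as written: +8.9 kcal/mol
ΔH_rxn = (2)·(-20.2) + (3)·(-17.9) + (-1)·(-19.6) + (1)·(+8.9) = -65.6 kcal/mol

ΔH_rxn = -65.6 kcal/mol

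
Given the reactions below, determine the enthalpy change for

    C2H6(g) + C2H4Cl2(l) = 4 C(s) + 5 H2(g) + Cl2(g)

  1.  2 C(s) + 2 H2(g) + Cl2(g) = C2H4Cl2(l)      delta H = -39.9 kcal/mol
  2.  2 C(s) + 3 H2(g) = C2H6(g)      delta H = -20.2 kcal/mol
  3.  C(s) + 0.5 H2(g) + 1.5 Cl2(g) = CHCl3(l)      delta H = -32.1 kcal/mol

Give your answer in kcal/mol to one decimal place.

eq. 1 reversed (reverse to put C2H4Cl2(l) on the reactant side): +39.9 kcal/mol
eq. 2 reversed (C2H6(g) must end up as a reactant): +20.2 kcal/mol
eq. 3: not needed (CHCl3(l) appears nowhere else).
Combining the equations, delta H = (-1)·(-39.9) + (-1)·(-20.2) = 60.1 kcal/mol

delta H = 60.1 kcal/mol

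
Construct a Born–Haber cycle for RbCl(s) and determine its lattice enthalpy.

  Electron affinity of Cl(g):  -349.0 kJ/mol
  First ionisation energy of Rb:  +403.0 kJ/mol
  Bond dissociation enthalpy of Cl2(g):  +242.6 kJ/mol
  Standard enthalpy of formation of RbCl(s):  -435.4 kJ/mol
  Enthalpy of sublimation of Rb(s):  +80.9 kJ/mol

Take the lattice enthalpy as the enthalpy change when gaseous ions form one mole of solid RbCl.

ΔHf° = 1·ΔHsub + 1·(ΣIE) + 1/2·D(Cl2) + 1·EA + U
-435.4 = 1·(+80.9) + 1·(+403.0) + 1/2·(+242.6) + 1·(-349.0) + U
U = -435.4 − (+256.2) = -691.6 kJ/mol

U = -691.6 kJ/mol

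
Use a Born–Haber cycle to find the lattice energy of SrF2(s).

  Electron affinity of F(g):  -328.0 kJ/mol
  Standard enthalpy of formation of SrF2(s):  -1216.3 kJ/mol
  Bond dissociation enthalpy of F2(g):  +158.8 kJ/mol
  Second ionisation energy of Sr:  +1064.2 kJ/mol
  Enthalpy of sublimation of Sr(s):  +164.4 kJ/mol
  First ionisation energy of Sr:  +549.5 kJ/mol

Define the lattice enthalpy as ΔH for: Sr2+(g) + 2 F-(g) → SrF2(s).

ΔHf° = 1·ΔHsub + 1·(ΣIE) + 1·D(F2) + 2·EA + U
-1216.3 = 1·(+164.4) + 1·(+1613.7) + 1·(+158.8) + 2·(-328.0) + U
U = -1216.3 − (+1280.9) = -2497.2 kJ/mol

U = -2497.2 kJ/mol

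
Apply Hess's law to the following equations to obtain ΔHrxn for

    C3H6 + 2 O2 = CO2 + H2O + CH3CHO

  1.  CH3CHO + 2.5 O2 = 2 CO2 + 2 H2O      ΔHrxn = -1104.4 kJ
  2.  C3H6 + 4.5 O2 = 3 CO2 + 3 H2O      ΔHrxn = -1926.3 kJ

eq. 1 reversed (reverse to put CH3CHO on the product side): +1104.4 kJ
eq. 2 as written (C3H6 already on the reactant side): -1926.3 kJ
Combining the equations, ΔHrxn = (+1104.4) + (-1926.3) = -821.9 kJ

ΔHrxn = -821.9 kJ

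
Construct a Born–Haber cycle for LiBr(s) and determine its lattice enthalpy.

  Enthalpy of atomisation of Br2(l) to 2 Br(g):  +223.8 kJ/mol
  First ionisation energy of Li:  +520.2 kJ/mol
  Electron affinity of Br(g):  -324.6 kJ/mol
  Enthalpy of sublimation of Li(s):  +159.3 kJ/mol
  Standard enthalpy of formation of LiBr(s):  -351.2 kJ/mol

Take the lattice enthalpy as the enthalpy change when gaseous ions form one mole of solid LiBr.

U = -818.0 kJ/mol

ΔHf° = 1·ΔHsub + 1·(ΣIE) + 1/2·D(Br2) + 1·EA + U
-351.2 = 1·(+159.3) + 1·(+520.2) + 1/2·(+223.8) + 1·(-324.6) + U
U = -351.2 − (+466.8) = -818.0 kJ/mol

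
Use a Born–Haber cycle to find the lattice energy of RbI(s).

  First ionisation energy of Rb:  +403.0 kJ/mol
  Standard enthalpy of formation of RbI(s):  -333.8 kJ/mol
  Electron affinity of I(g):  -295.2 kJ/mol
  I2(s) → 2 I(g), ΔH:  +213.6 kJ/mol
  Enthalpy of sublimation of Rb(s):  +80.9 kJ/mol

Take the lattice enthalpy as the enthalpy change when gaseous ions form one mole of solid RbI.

U = -629.3 kJ/mol

ΔHf° = 1·ΔHsub + 1·(ΣIE) + 1/2·D(I2) + 1·EA + U
-333.8 = 1·(+80.9) + 1·(+403.0) + 1/2·(+213.6) + 1·(-295.2) + U
U = -333.8 − (+295.5) = -629.3 kJ/mol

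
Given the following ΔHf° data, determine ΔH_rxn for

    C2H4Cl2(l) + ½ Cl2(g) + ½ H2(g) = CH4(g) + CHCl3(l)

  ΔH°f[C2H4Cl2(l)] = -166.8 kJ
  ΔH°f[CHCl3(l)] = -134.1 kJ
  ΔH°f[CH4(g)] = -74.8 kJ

ΔH_rxn = -42.1 kJ

Products: 1·(-74.8) + 1·(-134.1) = -208.9
Reactants: 1·(-166.8) + 1/2·(+0.0) + 1/2·(+0.0) = -166.8
ΔH_rxn = (-208.9) − (-166.8) = -42.1 kJ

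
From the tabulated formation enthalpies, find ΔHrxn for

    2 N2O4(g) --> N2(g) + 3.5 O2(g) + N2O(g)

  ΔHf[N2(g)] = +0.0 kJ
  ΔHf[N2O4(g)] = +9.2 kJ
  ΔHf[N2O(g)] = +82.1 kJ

ΔHrxn = 63.7 kJ

ΔH°rxn = Σ nΔHf°(products) − Σ nΔHf°(reactants).
Products: 1·(+0.0) + 7/2·(+0.0) + 1·(+82.1) = +82.1
Reactants: 2·(+9.2) = +18.4
ΔHrxn = (+82.1) − (+18.4) = 63.7 kJ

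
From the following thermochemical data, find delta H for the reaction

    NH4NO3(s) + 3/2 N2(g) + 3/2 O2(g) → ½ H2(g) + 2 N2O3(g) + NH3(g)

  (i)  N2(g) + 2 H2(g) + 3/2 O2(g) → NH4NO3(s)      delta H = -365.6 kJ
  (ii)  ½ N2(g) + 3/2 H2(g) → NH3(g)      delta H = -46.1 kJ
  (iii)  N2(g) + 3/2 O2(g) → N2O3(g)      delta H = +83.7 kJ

(i) reversed (reverse to put NH4NO3(s) on the reactant side): +365.6 kJ
(ii) as written (NH3(g) already on the product side): -46.1 kJ
(iii) × 2 (scale by 2 for the 2 N2O3(g)): (2)·(+83.7) = +167.4 kJ
By Hess's law, delta H = (-1)·(-365.6) + (1)·(-46.1) + (2)·(+83.7) = 486.9 kJ

delta H = 486.9 kJ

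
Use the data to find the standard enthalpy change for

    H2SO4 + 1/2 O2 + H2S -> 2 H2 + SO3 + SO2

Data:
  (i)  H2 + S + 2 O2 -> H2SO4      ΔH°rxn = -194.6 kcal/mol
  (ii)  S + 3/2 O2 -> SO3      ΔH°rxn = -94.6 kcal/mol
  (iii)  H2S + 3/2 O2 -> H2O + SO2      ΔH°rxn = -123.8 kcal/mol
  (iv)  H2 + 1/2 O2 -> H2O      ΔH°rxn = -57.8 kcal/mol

ΔH°rxn = 34.0 kcal/mol

(i) reversed: +194.6 kcal/mol
(ii) as written: -94.6 kcal/mol
(iii) as written: -123.8 kcal/mol
(iv) reversed: +57.8 kcal/mol
Combining the equations, ΔH°rxn = (+194.6) + (-94.6) + (-123.8) + (+57.8) = 34.0 kcal/mol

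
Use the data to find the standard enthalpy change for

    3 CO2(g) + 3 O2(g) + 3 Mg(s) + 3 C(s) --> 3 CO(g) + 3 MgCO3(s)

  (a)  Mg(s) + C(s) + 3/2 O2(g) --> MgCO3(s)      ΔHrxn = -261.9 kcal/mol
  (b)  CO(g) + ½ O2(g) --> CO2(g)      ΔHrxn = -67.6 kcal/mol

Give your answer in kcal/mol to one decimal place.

ΔHrxn = -582.9 kcal/mol

(a) × 3: (3)·(-261.9) = -785.7 kcal/mol
(b) reversed and × 3: (-3)·(-67.6) = +202.8 kcal/mol
ΔHrxn = (-785.7) + (+202.8) = -582.9 kcal/mol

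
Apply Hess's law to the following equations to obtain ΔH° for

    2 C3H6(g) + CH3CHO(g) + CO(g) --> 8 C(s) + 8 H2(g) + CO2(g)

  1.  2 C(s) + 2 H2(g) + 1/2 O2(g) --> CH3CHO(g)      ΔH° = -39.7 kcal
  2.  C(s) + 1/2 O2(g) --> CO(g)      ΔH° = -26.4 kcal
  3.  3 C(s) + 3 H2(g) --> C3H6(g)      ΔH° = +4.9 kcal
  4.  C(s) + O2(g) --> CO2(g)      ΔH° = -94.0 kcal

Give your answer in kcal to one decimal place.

eq. 1 reversed (reverse to put CH3CHO(g) on the reactant side): +39.7 kcal
eq. 2 reversed (CO(g) must end up as a reactant): +26.4 kcal
eq. 3 reversed and × 2 (C3H6(g) must end up as a reactant; ×2 to match 2 C3H6(g) in the target): (-2)·(+4.9) = -9.8 kcal
eq. 4 as written (CO2(g) already on the product side): -94.0 kcal
Summing the manipulated equations, ΔH° = (-1)·(-39.7) + (-1)·(-26.4) + (-2)·(+4.9) + (1)·(-94.0) = -37.7 kcal

ΔH° = -37.7 kcal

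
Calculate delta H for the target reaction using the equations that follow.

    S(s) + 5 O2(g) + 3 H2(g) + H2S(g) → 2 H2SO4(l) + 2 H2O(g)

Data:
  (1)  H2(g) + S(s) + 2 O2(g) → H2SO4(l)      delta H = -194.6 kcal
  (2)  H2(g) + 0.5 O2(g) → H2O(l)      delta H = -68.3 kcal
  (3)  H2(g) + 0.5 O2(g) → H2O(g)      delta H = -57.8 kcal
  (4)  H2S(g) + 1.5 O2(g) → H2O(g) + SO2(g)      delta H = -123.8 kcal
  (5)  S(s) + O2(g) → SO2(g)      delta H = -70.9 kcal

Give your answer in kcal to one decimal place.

delta H = -499.9 kcal

(1) × 2 (scale by 2 for the 2 H2SO4(l)): (2)·(-194.6) = -389.2 kcal
(2): not needed (H2O(l) appears nowhere else).
(3) as written: -57.8 kcal
(4) as written (H2S(g) already on the reactant side): -123.8 kcal
(5) reversed: +70.9 kcal
delta H = (2)·(-194.6) + (1)·(-57.8) + (1)·(-123.8) + (-1)·(-70.9) = -499.9 kcal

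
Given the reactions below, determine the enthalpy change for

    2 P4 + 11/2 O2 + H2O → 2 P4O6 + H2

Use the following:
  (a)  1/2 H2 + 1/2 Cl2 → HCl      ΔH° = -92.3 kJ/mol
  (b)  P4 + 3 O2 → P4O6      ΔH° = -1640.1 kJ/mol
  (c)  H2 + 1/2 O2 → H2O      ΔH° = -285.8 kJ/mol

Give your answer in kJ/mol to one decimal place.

(a): not needed.
(b) × 2: (2)·(-1640.1) = -3280.2 kJ/mol
(c) reversed: +285.8 kJ/mol
Since enthalpy is a state function, ΔH° = (2)·(-1640.1) + (-1)·(-285.8) = -2994.4 kJ/mol

ΔH° = -2994.4 kJ/mol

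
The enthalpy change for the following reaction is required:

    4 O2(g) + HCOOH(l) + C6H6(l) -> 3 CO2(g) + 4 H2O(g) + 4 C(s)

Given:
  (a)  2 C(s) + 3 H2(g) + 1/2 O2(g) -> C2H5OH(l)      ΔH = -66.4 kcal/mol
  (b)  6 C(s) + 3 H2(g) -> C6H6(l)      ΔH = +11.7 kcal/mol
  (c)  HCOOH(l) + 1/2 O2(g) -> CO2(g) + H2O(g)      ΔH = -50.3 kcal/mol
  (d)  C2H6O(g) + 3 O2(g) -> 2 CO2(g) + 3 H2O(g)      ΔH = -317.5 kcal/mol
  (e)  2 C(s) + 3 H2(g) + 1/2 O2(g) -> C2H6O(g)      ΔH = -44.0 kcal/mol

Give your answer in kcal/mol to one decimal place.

(a): not needed (C2H5OH(l) appears nowhere else).
(b) reversed (C6H6(l) must end up as a reactant): -11.7 kcal/mol
(c) as written (HCOOH(l) already on the reactant side): -50.3 kcal/mol
(d) as written: -317.5 kcal/mol
(e) as written: -44.0 kcal/mol
Summing the manipulated equations, ΔH = (-1)·(+11.7) + (1)·(-50.3) + (1)·(-317.5) + (1)·(-44.0) = -423.5 kcal/mol

ΔH = -423.5 kcal/mol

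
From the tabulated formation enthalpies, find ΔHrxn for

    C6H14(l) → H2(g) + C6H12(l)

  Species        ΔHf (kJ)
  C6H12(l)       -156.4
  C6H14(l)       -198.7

ΔHrxn = 42.3 kJ

ΔH°rxn = Σ nΔHf°(products) − Σ nΔHf°(reactants).
Products: 1·(+0.0) + 1·(-156.4) = -156.4
Reactants: 1·(-198.7) = -198.7
ΔHrxn = (-156.4) − (-198.7) = 42.3 kJ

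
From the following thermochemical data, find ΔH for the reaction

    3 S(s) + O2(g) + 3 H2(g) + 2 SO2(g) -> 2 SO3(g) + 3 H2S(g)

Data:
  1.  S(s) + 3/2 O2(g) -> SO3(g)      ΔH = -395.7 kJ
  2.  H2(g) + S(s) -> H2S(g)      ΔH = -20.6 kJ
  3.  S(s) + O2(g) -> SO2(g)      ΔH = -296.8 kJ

ΔH = -259.6 kJ

eq. 1 × 2 (×2 to match 2 SO3(g) in the target): (2)·(-395.7) = -791.4 kJ
eq. 2 × 3 (×3 to match 3 H2S(g) in the target): (3)·(-20.6) = -61.8 kJ
eq. 3 reversed and × 2 (SO2(g) must end up as a reactant; ×2 to match 2 SO2(g) in the target): (-2)·(-296.8) = +593.6 kJ
ΔH = (-791.4) + (-61.8) + (+593.6) = -259.6 kJ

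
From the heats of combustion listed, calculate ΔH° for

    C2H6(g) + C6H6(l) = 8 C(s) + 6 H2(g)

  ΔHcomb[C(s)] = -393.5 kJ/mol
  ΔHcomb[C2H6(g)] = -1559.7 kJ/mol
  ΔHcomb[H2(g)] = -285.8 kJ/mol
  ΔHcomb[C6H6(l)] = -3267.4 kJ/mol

ΔH° = 35.7 kJ/mol

With combustion enthalpies, reactants minus products:
= [1·(-1559.7) + 1·(-3267.4)] − [8·(-393.5) + 6·(-285.8)]
= 35.7 kJ/mol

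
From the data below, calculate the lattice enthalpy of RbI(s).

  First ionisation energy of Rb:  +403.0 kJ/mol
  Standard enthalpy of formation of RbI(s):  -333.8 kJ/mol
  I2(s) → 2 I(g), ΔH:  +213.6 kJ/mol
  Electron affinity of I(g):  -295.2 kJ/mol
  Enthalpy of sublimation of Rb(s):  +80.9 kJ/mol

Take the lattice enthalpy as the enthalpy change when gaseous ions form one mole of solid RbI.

ΔHf° = 1·ΔHsub + 1·(ΣIE) + 1/2·D(I2) + 1·EA + U
-333.8 = 1·(+80.9) + 1·(+403.0) + 1/2·(+213.6) + 1·(-295.2) + U
U = -333.8 − (+295.5) = -629.3 kJ/mol

U = -629.3 kJ/mol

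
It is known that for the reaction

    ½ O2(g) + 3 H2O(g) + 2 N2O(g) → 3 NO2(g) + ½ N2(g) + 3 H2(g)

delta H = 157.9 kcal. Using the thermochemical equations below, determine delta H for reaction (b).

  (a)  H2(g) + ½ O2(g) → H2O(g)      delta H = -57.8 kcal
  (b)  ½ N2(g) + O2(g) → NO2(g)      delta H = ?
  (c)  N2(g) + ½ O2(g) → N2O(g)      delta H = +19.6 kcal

delta H = 7.9 kcal

(a) reversed and × 3 (reverse to put H2O(g) on the reactant side; scale by 3 for the 3 H2O(g)): (-3)·(-57.8) = +173.4 kcal
(b) × 3 (scale by 3 for the 3 NO2(g)): contributes 3·x
(c) reversed and × 2 (N2O(g) must end up as a reactant; ×2 to match 2 N2O(g) in the target): (-2)·(+19.6) = -39.2 kcal
+157.9 = (+173.4) + (-39.2) + 3·x
x = (+157.9 − (+134.2)) / (3) = 7.9 kcal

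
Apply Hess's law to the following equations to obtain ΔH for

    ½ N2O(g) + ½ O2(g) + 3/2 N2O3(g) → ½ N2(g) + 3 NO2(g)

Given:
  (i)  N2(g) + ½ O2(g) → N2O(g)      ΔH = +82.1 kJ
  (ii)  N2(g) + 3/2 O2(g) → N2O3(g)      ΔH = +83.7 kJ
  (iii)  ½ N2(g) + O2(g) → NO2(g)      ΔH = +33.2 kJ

ΔH = -67.0 kJ

(i) reversed and × 1/2 (reverse to put N2O(g) on the reactant side; scale by 1/2 for the 1/2 N2O(g)): (-1/2)·(+82.1) = -41.05 kJ
(ii) reversed and × 3/2 (reverse to put N2O3(g) on the reactant side; scale by 3/2 for the 3/2 N2O3(g)): (-3/2)·(+83.7) = -125.55 kJ
(iii) × 3 (scale by 3 for the 3 NO2(g)): (3)·(+33.2) = +99.6 kJ
ΔH = (-1/2)·(+82.1) + (-3/2)·(+83.7) + (3)·(+33.2) = -67.0 kJ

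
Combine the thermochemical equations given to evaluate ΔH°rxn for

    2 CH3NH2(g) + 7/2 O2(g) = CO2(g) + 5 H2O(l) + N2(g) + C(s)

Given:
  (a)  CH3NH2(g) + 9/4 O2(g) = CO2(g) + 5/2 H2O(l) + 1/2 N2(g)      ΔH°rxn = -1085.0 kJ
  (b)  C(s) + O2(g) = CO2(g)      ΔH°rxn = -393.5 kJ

(a) × 2: (2)·(-1085.0) = -2170.0 kJ
(b) reversed: +393.5 kJ
Since enthalpy is a state function, ΔH°rxn = (-2170.0) + (+393.5) = -1776.5 kJ

ΔH°rxn = -1776.5 kJ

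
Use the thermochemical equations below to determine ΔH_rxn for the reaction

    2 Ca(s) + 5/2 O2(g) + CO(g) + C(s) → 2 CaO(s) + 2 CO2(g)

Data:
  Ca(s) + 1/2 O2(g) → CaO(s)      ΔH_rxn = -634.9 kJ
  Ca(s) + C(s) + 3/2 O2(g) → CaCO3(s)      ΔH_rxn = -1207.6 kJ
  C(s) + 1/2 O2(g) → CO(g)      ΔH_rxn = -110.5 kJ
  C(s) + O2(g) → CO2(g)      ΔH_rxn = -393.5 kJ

equation 1 × 2 (×2 to match 2 CaO(s) in the target): (2)·(-634.9) = -1269.8 kJ
equation 2: not needed (CaCO3(s) appears nowhere else).
equation 3 reversed (CO(g) must end up as a reactant): +110.5 kJ
equation 4 × 2 (scale by 2 for the 2 CO2(g)): (2)·(-393.5) = -787.0 kJ
ΔH_rxn = (2)·(-634.9) + (-1)·(-110.5) + (2)·(-393.5) = -1946.3 kJ

ΔH_rxn = -1946.3 kJ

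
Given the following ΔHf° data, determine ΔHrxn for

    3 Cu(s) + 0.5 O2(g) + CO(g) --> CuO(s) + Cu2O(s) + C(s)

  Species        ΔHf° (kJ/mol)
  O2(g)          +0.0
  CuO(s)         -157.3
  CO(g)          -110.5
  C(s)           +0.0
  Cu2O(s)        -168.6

ΔHrxn = -215.4 kJ/mol

Products: 1·(-157.3) + 1·(-168.6) + 1·(+0.0) = -325.9
Reactants: 3·(+0.0) + 1/2·(+0.0) + 1·(-110.5) = -110.5
ΔHrxn = (-325.9) − (-110.5) = -215.4 kJ/mol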